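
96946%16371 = 15091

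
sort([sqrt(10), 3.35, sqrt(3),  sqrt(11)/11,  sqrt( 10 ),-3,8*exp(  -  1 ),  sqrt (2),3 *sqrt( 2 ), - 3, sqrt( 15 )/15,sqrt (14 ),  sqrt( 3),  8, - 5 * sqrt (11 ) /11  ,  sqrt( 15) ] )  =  [ - 3, - 3, - 5*sqrt(11)/11, sqrt( 15 )/15,  sqrt(11 )/11, sqrt( 2),  sqrt(3 ) , sqrt( 3 ),8*exp (- 1 ),sqrt( 10 ), sqrt( 10),  3.35 , sqrt ( 14),  sqrt ( 15 ),  3*  sqrt( 2 ),8 ] 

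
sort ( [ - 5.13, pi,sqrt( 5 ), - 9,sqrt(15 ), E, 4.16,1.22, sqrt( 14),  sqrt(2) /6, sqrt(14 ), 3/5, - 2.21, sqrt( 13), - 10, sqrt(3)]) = [  -  10, - 9,-5.13, - 2.21, sqrt(2 )/6, 3/5,1.22, sqrt( 3 ),sqrt(5) , E,pi, sqrt( 13 ),  sqrt( 14 ) , sqrt ( 14),sqrt( 15 ), 4.16] 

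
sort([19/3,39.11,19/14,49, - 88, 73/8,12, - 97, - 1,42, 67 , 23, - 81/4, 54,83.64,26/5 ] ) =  [ - 97, - 88 , - 81/4, - 1, 19/14,26/5, 19/3,73/8,12,23,  39.11 , 42,49, 54, 67, 83.64 ]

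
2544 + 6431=8975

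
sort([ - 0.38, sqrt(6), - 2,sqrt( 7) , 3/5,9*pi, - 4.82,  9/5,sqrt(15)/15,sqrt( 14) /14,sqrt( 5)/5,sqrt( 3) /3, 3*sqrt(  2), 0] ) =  [ - 4.82, - 2,-0.38, 0, sqrt(15) /15,sqrt(14)/14,  sqrt(5 ) /5,sqrt(3) /3,3/5, 9/5, sqrt( 6 ),sqrt (7),3*sqrt( 2 ), 9*pi]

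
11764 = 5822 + 5942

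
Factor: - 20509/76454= - 2^( - 1)*7^ ( - 1)*43^( -1) * 127^ ( - 1)*20509^1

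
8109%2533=510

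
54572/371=7796/53 = 147.09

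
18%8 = 2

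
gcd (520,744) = 8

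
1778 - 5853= - 4075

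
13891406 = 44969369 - 31077963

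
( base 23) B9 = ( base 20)d2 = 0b100000110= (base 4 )10012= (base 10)262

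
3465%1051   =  312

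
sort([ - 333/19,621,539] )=[ - 333/19,539,621 ]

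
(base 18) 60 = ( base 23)4G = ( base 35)33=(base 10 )108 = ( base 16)6c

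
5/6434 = 5/6434 = 0.00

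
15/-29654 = -15/29654 = - 0.00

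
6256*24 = 150144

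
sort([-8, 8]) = [ -8, 8]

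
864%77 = 17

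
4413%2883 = 1530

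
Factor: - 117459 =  - 3^2*31^1*421^1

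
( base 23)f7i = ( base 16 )1fb2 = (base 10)8114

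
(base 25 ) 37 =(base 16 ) 52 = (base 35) 2C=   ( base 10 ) 82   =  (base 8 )122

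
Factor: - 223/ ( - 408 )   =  2^( - 3) * 3^( - 1)*17^ ( - 1)*223^1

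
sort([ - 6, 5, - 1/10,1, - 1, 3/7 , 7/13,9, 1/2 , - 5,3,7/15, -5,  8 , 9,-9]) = [ - 9, - 6, - 5 , - 5,-1, - 1/10, 3/7,  7/15, 1/2,7/13, 1,3, 5, 8,9, 9] 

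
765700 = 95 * 8060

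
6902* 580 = 4003160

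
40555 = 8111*5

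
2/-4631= - 1 + 4629/4631 = - 0.00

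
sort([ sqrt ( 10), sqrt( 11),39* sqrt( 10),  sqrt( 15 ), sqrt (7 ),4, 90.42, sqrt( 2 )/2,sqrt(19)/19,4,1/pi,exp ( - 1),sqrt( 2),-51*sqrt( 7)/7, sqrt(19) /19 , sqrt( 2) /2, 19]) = [ - 51 * sqrt( 7) /7,  sqrt( 19) /19, sqrt(19)/19,  1/pi,exp( - 1),sqrt (2) /2, sqrt( 2 )/2,sqrt(2),  sqrt( 7),sqrt( 10),sqrt( 11), sqrt( 15 ), 4,  4, 19,90.42,39 * sqrt(10)] 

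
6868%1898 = 1174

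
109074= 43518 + 65556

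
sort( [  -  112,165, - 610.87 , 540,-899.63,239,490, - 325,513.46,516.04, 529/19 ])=[ - 899.63, - 610.87,-325,  -  112,529/19, 165, 239,490, 513.46, 516.04, 540]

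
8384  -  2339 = 6045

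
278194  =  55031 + 223163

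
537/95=5  +  62/95 = 5.65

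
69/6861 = 23/2287 = 0.01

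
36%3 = 0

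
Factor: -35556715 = -5^1*79^1 * 90017^1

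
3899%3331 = 568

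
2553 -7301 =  - 4748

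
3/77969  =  3/77969 = 0.00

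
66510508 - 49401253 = 17109255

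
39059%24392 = 14667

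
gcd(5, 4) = 1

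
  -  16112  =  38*(- 424 )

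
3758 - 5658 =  - 1900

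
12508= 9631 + 2877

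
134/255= 134/255  =  0.53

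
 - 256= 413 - 669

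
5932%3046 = 2886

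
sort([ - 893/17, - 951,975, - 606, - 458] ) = [ - 951, - 606, - 458, -893/17,975]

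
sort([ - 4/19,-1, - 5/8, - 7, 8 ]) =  [ - 7, - 1, - 5/8 , - 4/19,8 ]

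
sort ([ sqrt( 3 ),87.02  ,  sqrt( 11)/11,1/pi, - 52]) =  [ -52,sqrt( 11 )/11, 1/pi, sqrt( 3), 87.02]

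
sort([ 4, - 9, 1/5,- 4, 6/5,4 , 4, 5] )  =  [ - 9,-4, 1/5, 6/5, 4, 4 , 4,5 ] 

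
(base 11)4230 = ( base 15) 19D4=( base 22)bcb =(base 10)5599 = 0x15DF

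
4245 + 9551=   13796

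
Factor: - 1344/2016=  - 2/3  =  - 2^1*3^( - 1) 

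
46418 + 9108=55526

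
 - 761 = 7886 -8647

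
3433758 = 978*3511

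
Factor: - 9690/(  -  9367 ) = 30/29 = 2^1  *  3^1*5^1*29^( - 1)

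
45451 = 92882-47431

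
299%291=8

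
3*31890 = 95670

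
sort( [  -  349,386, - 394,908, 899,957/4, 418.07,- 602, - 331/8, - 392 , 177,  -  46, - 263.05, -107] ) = [ - 602, - 394, - 392, - 349, - 263.05, - 107, - 46, - 331/8 , 177,  957/4,386,418.07, 899, 908 ] 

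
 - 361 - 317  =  -678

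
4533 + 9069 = 13602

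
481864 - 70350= 411514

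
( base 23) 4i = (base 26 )46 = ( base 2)1101110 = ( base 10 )110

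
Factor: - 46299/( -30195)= 3^( - 1)*5^( - 1)*23^1 = 23/15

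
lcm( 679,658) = 63826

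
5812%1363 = 360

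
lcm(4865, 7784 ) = 38920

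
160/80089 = 160/80089 = 0.00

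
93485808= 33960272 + 59525536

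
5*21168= 105840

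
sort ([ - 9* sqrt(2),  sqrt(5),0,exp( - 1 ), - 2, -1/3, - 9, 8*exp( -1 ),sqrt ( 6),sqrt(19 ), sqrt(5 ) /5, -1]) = [ - 9*sqrt( 2), - 9, - 2, - 1, - 1/3, 0,exp( - 1), sqrt ( 5 )/5,sqrt(5 ), sqrt( 6 ), 8*exp( - 1), sqrt( 19)]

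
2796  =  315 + 2481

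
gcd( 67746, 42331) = 1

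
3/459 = 1/153 = 0.01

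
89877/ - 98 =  - 918 + 87/98 = - 917.11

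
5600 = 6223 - 623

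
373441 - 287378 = 86063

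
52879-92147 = -39268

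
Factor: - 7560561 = -3^1 * 29^1*43^2*47^1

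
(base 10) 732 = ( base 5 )10412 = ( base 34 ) li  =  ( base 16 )2DC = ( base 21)1DI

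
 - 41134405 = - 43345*949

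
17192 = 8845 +8347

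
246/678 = 41/113 = 0.36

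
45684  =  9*5076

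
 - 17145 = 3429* ( - 5 )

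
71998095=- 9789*( - 7355 )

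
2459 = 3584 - 1125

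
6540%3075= 390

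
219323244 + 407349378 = 626672622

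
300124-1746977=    - 1446853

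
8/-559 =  - 1 + 551/559 = - 0.01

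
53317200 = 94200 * 566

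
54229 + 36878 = 91107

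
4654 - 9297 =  - 4643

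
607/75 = 8 + 7/75 = 8.09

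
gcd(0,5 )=5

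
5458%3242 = 2216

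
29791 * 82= 2442862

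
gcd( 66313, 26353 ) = 1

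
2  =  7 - 5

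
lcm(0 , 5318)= 0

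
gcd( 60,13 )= 1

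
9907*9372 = 92848404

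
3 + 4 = 7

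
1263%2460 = 1263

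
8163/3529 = 8163/3529 = 2.31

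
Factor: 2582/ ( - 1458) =-1291/729 = - 3^( - 6)*1291^1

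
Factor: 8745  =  3^1* 5^1*11^1*53^1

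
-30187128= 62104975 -92292103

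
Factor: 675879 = 3^1 * 37^1* 6089^1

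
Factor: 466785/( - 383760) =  - 2^( - 4 )*11^1*13^( - 1)*23^1 = - 253/208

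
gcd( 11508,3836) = 3836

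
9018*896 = 8080128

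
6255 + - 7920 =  -1665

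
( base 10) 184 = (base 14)d2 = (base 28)6g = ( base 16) B8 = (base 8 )270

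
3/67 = 3/67 = 0.04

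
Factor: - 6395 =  - 5^1*1279^1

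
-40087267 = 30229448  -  70316715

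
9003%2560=1323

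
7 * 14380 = 100660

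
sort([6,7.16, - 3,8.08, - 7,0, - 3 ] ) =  [ - 7, - 3,  -  3,0, 6, 7.16,8.08] 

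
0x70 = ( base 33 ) 3D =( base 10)112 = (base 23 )4K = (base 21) 57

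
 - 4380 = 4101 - 8481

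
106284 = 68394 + 37890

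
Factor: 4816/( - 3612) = -2^2*3^( - 1) =- 4/3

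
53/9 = 5+8/9  =  5.89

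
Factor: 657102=2^1*3^1*109517^1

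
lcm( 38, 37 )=1406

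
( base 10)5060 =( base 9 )6842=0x13c4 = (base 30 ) 5IK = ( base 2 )1001111000100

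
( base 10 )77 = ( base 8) 115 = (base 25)32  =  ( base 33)2B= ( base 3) 2212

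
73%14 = 3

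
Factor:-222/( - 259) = 6/7 = 2^1*3^1*7^(-1)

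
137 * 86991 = 11917767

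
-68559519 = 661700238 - 730259757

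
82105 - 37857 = 44248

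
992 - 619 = 373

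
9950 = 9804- - 146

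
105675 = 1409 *75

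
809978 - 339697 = 470281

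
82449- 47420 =35029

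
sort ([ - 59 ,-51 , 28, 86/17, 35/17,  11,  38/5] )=[ - 59, - 51,35/17,86/17, 38/5 , 11,28 ]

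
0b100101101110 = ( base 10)2414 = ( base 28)326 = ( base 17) 860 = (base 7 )10016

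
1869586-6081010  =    -  4211424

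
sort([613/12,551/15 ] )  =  [551/15, 613/12 ] 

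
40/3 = 13 + 1/3 = 13.33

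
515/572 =515/572  =  0.90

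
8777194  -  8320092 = 457102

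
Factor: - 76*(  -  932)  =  70832 =2^4*19^1*233^1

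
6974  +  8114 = 15088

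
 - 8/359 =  - 1+ 351/359 = - 0.02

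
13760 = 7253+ 6507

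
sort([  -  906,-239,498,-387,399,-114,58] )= [-906, - 387, - 239,-114, 58, 399,498]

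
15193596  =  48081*316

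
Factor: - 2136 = -2^3* 3^1*89^1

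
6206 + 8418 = 14624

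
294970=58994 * 5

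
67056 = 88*762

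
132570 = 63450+69120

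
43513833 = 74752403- 31238570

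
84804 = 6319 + 78485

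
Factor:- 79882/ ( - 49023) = 2^1 *3^( - 2) * 11^1 * 13^ ( - 1)*419^ ( - 1) * 3631^1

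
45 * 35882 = 1614690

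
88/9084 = 22/2271 = 0.01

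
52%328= 52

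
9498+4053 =13551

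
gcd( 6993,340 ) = 1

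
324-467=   -  143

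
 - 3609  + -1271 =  - 4880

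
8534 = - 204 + 8738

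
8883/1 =8883=8883.00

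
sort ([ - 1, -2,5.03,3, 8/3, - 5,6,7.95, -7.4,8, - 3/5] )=[ - 7.4,-5, - 2 , - 1, - 3/5,8/3, 3,5.03, 6 , 7.95,8]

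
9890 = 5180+4710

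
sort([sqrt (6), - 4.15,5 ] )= [ -4.15,sqrt( 6), 5 ] 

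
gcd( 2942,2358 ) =2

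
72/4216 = 9/527 =0.02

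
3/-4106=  - 1+4103/4106 = - 0.00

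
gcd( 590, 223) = 1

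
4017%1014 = 975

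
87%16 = 7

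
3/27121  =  3/27121 = 0.00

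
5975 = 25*239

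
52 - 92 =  - 40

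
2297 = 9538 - 7241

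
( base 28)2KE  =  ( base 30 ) 2BC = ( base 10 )2142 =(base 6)13530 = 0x85e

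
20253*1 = 20253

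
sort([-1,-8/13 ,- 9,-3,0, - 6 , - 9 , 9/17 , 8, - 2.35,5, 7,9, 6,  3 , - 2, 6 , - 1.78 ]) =[  -  9 , - 9,-6, - 3, - 2.35 , - 2, - 1.78, - 1, - 8/13,0,  9/17, 3, 5, 6, 6,  7, 8 , 9 ] 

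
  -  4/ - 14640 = 1/3660 = 0.00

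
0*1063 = 0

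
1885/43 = 1885/43 = 43.84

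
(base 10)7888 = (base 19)12g3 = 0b1111011010000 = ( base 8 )17320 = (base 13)378a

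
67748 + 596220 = 663968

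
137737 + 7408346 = 7546083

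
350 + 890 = 1240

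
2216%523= 124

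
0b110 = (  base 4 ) 12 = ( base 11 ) 6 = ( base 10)6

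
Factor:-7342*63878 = -2^2*19^1 * 41^2 * 3671^1 = - 468992276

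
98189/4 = 98189/4=24547.25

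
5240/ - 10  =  -524+0/1 =-  524.00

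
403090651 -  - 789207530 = 1192298181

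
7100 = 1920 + 5180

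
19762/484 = 9881/242 = 40.83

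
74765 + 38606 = 113371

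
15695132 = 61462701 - 45767569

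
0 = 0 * 88588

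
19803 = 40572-20769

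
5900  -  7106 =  - 1206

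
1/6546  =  1/6546 = 0.00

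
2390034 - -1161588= 3551622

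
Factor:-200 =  - 2^3*5^2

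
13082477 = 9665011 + 3417466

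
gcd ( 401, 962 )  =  1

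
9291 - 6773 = 2518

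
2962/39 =2962/39 = 75.95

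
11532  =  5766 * 2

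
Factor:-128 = -2^7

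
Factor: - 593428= - 2^2*11^1*13487^1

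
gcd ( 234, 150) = 6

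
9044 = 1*9044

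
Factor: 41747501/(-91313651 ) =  - 11^( - 1)*13^(-1)*29^1*59^( - 1 )*79^ ( - 1 ) * 137^( - 1) * 277^1*5197^1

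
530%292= 238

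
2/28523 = 2/28523 = 0.00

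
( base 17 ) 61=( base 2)1100111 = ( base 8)147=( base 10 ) 103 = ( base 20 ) 53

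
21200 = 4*5300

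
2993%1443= 107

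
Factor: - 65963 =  - 65963^1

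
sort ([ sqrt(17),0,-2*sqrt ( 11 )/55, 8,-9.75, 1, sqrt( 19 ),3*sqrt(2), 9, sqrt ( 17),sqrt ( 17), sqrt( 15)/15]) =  [ - 9.75, - 2*sqrt( 11)/55,0,sqrt( 15)/15 , 1,sqrt( 17),sqrt( 17 ),sqrt(17),3*sqrt(2),sqrt(19),8,9]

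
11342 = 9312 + 2030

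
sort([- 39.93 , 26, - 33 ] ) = [ - 39.93, - 33, 26] 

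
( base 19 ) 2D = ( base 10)51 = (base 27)1O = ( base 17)30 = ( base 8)63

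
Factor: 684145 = 5^1* 7^1*11^1*1777^1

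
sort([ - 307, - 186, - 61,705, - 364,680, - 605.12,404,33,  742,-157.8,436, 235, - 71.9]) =[ - 605.12, - 364, - 307, - 186,-157.8, - 71.9, - 61,33, 235,404,436,680,705, 742]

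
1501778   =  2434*617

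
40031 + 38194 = 78225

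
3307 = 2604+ 703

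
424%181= 62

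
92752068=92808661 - 56593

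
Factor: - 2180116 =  - 2^2 * 545029^1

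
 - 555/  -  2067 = 185/689  =  0.27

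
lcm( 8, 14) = 56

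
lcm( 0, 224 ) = 0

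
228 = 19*12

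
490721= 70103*7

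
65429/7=9347 = 9347.00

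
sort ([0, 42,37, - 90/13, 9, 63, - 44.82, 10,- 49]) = [ - 49, -44.82, - 90/13 , 0, 9, 10, 37,42, 63 ] 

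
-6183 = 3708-9891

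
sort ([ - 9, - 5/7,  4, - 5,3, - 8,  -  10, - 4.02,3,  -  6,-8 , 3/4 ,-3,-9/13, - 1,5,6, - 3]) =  [  -  10,  -  9, - 8, - 8, - 6, - 5 , - 4.02,  -  3, - 3, - 1,  -  5/7,-9/13,3/4,3, 3,4,5,6]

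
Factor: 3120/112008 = 10/359 = 2^1*5^1 * 359^( - 1)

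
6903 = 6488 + 415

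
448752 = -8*( - 56094)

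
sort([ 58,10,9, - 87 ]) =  [ - 87,9,  10, 58]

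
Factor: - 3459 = - 3^1*1153^1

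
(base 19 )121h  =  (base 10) 7617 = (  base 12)44A9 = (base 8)16701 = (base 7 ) 31131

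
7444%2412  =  208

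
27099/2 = 27099/2 = 13549.50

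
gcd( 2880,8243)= 1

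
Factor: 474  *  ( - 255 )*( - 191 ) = 2^1*3^2*5^1*17^1*79^1*191^1 = 23086170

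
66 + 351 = 417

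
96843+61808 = 158651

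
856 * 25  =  21400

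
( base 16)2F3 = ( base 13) 461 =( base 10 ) 755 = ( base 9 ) 1028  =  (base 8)1363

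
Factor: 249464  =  2^3*31183^1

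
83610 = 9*9290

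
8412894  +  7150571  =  15563465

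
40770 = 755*54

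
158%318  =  158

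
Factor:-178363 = - 173^1*1031^1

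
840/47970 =28/1599=0.02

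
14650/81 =14650/81 = 180.86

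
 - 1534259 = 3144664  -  4678923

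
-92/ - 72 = 23/18  =  1.28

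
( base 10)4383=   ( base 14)1851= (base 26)6CF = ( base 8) 10437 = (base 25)708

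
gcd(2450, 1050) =350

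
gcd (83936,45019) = 1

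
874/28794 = 437/14397= 0.03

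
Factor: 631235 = 5^1*11^1*23^1 * 499^1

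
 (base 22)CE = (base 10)278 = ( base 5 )2103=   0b100010110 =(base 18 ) F8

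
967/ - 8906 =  - 967/8906 = - 0.11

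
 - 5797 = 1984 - 7781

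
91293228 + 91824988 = 183118216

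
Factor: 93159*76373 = 3^2 *11^2 * 53^1*131^1 * 941^1 =7114832307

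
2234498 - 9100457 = - 6865959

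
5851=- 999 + 6850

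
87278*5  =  436390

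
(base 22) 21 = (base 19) 27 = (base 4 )231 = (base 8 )55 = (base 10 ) 45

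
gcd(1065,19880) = 355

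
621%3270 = 621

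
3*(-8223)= - 24669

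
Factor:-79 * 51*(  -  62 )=2^1*3^1*17^1*31^1*79^1 = 249798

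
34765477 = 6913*5029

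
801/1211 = 801/1211 = 0.66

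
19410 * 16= 310560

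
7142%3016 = 1110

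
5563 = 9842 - 4279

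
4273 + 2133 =6406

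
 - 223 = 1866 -2089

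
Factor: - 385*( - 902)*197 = 68412190 = 2^1*5^1*7^1*11^2*41^1*197^1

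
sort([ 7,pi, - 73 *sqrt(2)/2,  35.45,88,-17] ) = [ -73*sqrt(2 )/2, - 17 , pi, 7 , 35.45, 88] 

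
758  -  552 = 206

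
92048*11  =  1012528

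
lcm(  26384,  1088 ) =105536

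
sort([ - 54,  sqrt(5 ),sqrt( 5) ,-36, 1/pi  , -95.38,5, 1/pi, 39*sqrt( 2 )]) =[ - 95.38, - 54, - 36,1/pi , 1/pi, sqrt (5), sqrt(5 ),  5,39*sqrt (2)]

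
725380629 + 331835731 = 1057216360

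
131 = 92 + 39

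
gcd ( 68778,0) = 68778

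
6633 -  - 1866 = 8499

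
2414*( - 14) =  - 33796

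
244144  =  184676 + 59468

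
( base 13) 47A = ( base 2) 1100001001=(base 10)777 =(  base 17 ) 2BC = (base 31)p2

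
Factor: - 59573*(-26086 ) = 2^1 * 41^1*1453^1 * 13043^1 = 1554021278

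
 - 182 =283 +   -  465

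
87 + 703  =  790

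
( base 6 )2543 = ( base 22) 171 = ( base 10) 639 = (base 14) 339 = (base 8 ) 1177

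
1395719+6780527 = 8176246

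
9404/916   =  10 + 61/229  =  10.27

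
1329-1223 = 106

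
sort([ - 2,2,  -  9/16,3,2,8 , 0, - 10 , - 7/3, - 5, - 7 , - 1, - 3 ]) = [  -  10, - 7 ,  -  5, - 3,-7/3, - 2, - 1, - 9/16, 0,2, 2,  3, 8] 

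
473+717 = 1190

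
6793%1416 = 1129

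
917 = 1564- 647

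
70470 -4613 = 65857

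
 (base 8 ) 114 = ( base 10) 76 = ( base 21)3D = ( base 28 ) 2k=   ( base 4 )1030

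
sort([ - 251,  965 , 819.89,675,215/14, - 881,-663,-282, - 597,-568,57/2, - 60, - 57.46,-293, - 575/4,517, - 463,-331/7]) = [-881, - 663 , - 597, - 568, - 463,-293, - 282, -251, - 575/4, - 60, - 57.46,  -  331/7, 215/14, 57/2,517, 675,819.89,965]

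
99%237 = 99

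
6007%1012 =947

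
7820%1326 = 1190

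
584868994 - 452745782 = 132123212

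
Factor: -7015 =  - 5^1*23^1*61^1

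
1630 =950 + 680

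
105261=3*35087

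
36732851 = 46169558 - 9436707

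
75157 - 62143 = 13014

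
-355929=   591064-946993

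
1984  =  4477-2493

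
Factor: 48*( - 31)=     -  1488=- 2^4 * 3^1*31^1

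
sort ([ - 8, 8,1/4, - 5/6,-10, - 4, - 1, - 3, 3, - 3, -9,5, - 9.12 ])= [ - 10, - 9.12, - 9, - 8, - 4, - 3, - 3, - 1, - 5/6, 1/4, 3, 5, 8 ] 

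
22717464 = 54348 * 418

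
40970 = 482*85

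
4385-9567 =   -  5182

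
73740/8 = 18435/2 =9217.50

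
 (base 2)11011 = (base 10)27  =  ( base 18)19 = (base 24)13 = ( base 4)123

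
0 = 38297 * 0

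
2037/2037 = 1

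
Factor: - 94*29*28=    - 76328  =  - 2^3*7^1 * 29^1*47^1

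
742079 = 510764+231315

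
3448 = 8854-5406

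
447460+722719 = 1170179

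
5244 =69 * 76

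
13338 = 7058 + 6280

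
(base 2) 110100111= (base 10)423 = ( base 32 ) D7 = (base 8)647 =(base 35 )c3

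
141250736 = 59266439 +81984297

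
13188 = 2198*6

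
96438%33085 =30268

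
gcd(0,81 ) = 81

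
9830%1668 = 1490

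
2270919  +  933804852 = 936075771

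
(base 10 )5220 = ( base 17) 1111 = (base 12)3030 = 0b1010001100100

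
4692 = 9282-4590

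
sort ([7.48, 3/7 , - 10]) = [ - 10,3/7,7.48] 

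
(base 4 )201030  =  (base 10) 2124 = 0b100001001100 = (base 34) 1SG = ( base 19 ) 5gf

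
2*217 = 434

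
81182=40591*2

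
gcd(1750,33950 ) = 350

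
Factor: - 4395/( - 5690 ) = 879/1138 = 2^(  -  1)*3^1*293^1  *  569^( - 1)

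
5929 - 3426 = 2503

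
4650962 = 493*9434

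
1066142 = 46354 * 23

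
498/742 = 249/371 =0.67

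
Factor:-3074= - 2^1*29^1*53^1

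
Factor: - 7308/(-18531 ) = 2^2 * 7^1*71^( - 1)= 28/71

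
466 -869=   -  403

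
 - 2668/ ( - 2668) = 1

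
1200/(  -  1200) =-1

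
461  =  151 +310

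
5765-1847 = 3918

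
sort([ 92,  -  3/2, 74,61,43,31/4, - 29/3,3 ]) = [ - 29/3,- 3/2,3, 31/4, 43,61,  74,92 ]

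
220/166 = 1 + 27/83 = 1.33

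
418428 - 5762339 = -5343911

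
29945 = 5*5989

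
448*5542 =2482816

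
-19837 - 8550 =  - 28387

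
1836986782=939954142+897032640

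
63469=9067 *7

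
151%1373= 151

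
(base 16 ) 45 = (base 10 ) 69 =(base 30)29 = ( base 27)2F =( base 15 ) 49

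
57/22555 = 57/22555  =  0.00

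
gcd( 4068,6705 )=9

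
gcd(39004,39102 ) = 98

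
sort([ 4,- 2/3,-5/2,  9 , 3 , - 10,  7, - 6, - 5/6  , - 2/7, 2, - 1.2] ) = [- 10 ,-6,-5/2, - 1.2 , - 5/6, - 2/3, - 2/7, 2 , 3,4, 7, 9 ]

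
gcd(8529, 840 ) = 3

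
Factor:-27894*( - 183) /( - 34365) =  - 2^1*3^1*5^(-1)*29^( -1)*61^1*79^( - 1)*4649^1 = - 1701534/11455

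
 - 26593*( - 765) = 20343645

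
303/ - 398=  - 303/398 = - 0.76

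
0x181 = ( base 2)110000001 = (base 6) 1441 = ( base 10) 385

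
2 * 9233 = 18466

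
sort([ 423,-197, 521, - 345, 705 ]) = [ - 345, - 197,423,521, 705 ] 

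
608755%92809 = 51901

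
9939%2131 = 1415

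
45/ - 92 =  - 1+47/92 = -  0.49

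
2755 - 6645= -3890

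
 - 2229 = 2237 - 4466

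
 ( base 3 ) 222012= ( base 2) 1011000011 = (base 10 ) 707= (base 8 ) 1303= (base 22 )1a3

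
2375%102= 29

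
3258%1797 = 1461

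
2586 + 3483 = 6069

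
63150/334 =189+12/167 =189.07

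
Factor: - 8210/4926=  - 3^ ( - 1)*5^1 = - 5/3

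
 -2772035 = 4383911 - 7155946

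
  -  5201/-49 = 743/7 = 106.14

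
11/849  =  11/849=0.01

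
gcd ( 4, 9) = 1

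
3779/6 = 629+5/6  =  629.83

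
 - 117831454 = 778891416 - 896722870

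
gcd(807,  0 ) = 807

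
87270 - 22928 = 64342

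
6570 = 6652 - 82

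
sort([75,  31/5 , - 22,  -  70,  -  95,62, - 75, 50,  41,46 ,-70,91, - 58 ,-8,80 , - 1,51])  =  [-95,-75, - 70, - 70,-58, -22,-8, - 1,31/5,41, 46  ,  50, 51,62 , 75, 80,91 ] 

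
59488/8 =7436 =7436.00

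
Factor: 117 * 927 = 108459 = 3^4*13^1*103^1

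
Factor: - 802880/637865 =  - 2^6*13^1*661^( - 1)=- 832/661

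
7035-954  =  6081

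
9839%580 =559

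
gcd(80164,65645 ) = 1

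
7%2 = 1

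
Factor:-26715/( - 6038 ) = 2^( -1) * 3^1*5^1*13^1*137^1*3019^(-1)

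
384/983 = 384/983 = 0.39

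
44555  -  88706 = -44151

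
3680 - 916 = 2764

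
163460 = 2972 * 55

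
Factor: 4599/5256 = 7/8=2^ ( - 3)*7^1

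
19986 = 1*19986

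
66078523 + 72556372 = 138634895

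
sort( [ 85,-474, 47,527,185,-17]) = [ - 474 ,-17, 47,85, 185,  527] 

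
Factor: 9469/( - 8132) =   -  2^(  -  2 ) * 17^1*19^(-1 )*107^( - 1)*557^1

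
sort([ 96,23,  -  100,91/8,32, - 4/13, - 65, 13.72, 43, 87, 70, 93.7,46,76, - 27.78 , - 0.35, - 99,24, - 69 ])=[ - 100, - 99, - 69, - 65 , - 27.78, - 0.35 , - 4/13,91/8,13.72,23,24 , 32,43, 46,70,76,  87, 93.7, 96]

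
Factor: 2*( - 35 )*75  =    -  5250 =- 2^1 * 3^1*5^3*7^1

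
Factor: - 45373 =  - 17^2 * 157^1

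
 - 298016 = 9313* (-32 )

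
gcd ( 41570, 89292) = 2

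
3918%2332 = 1586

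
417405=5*83481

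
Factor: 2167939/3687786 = 2^ ( - 1)*3^( - 2) * 19^( - 1)*41^( - 1)*263^( - 1)*2167939^1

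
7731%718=551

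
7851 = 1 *7851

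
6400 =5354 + 1046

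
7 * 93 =651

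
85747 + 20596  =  106343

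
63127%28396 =6335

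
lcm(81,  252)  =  2268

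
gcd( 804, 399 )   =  3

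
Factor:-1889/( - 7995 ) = 3^( - 1 )*5^(-1 )  *  13^( - 1 )*41^( - 1 )*1889^1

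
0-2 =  - 2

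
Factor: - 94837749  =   -3^1 * 31612583^1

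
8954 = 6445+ 2509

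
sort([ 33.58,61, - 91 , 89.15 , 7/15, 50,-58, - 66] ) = [ - 91 ,-66 ,  -  58, 7/15, 33.58, 50,61, 89.15]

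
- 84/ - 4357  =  84/4357= 0.02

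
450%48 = 18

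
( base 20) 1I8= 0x300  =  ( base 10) 768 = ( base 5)11033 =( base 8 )1400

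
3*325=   975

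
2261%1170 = 1091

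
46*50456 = 2320976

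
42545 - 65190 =-22645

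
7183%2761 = 1661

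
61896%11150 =6146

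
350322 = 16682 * 21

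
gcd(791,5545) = 1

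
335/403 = 335/403 = 0.83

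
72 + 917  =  989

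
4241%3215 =1026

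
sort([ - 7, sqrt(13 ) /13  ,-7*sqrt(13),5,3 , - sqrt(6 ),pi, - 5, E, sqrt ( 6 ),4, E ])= [ - 7*sqrt(13 ), - 7,-5,-sqrt(6),sqrt(13) /13 , sqrt (6),E, E,  3 , pi, 4, 5 ]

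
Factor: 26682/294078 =4447/49013 = 23^( - 1)*2131^( - 1)*4447^1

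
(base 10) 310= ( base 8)466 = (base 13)1ab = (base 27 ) BD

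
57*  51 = 2907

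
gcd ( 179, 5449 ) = 1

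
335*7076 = 2370460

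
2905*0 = 0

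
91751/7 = 13107+2/7 =13107.29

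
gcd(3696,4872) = 168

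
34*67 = 2278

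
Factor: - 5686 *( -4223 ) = 2^1*41^1*103^1 * 2843^1 = 24011978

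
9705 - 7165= 2540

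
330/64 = 5 + 5/32 = 5.16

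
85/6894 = 85/6894 = 0.01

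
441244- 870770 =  - 429526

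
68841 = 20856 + 47985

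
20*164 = 3280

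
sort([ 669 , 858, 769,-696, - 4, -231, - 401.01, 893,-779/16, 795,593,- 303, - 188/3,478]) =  [-696,-401.01, -303, - 231, - 188/3, - 779/16, - 4,478,593,  669, 769, 795 , 858 , 893 ] 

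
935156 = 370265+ 564891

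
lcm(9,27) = 27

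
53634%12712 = 2786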